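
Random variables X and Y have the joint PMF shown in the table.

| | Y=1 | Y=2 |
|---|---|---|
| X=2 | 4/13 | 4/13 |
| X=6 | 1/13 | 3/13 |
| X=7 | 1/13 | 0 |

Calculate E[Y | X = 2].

P(X = 2) = 8/13.
Σ Y·P over the event = 1·(4/13) + 2·(4/13) = 12/13.
E[Y | X = 2] = (12/13) / (8/13) = 3/2.

3/2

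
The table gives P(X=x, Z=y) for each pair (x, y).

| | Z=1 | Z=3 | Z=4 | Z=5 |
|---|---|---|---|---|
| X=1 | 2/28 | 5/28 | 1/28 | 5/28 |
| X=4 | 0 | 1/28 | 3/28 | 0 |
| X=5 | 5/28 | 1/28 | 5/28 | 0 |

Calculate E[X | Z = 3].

2

P(Z = 3) = 1/4.
Σ X·P over the event = 1·(5/28) + 4·(1/28) + 5·(1/28) = 1/2.
E[X | Z = 3] = (1/2) / (1/4) = 2.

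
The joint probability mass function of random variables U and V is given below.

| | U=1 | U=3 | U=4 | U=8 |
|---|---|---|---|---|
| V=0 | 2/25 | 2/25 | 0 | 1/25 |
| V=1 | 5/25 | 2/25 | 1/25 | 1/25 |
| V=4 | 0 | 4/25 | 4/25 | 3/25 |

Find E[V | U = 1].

P(U = 1) = 7/25.
Σ V·P over the event = 0·(2/25) + 1·(5/25) = 1/5.
E[V | U = 1] = (1/5) / (7/25) = 5/7.

5/7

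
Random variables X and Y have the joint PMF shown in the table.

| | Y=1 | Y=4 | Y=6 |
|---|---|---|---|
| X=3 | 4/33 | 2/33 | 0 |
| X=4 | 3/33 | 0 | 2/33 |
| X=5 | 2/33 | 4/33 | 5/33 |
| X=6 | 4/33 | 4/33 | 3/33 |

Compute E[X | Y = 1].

P(Y = 1) = 13/33.
Σ X·P over the event = 3·(4/33) + 4·(3/33) + 5·(2/33) + 6·(4/33) = 58/33.
E[X | Y = 1] = (58/33) / (13/33) = 58/13.

58/13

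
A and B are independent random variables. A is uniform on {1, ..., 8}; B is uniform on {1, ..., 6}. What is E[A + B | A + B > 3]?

376/45

P(A + B > 3) = 15/16.
Summing (A+B)·P(x,y) over outcomes with A + B > 3 gives 47/6.
E[A + B | A + B > 3] = (47/6) / (15/16) = 376/45.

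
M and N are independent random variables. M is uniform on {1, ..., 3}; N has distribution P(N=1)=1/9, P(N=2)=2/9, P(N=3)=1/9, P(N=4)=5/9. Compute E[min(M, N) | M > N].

3/2

P(M > N) = 4/27.
Summing min(M,N)·P(x,y) over outcomes with M > N gives 2/9.
E[min(M, N) | M > N] = (2/9) / (4/27) = 3/2.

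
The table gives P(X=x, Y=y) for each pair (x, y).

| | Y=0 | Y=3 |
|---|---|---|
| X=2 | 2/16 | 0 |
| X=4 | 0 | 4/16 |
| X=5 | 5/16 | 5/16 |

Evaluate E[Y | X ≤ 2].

P(X ≤ 2) = 1/8.
Σ Y·P over the event = 0·(2/16) = 0.
E[Y | X ≤ 2] = (0) / (1/8) = 0.

0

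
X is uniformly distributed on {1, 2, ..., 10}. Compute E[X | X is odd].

5

Given X is odd, X is equally likely to be any of {1, 3, 5, 7, 9}.
E[X | X is odd] = (1 + 3 + 5 + 7 + 9) / 5 = 5.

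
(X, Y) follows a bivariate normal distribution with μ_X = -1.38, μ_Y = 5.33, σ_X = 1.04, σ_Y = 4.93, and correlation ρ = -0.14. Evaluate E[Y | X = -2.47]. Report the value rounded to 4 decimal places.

6.0534

E[Y | X=x] = μ_Y + ρ(σ_Y/σ_X)(x − μ_X) for jointly normal variables.
E[Y | X=-2.47] = 5.33 + (-0.14)·(4.93/1.04)·(-2.47 − (-1.38)) = 5.33 + (-0.66365)·(-1.09) = 6.0534.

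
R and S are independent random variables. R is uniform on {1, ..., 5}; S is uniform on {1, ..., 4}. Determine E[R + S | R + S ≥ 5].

P(R + S ≥ 5) = 7/10.
Summing (R+S)·P(x,y) over outcomes with R + S ≥ 5 gives 9/2.
E[R + S | R + S ≥ 5] = (9/2) / (7/10) = 45/7.

45/7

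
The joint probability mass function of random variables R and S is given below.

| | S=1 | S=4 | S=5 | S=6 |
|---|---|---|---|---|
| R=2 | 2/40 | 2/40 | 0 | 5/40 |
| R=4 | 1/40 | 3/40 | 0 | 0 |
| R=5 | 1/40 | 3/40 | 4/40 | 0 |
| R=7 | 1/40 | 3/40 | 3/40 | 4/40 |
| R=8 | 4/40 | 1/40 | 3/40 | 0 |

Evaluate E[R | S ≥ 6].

38/9

P(S ≥ 6) = 9/40.
Σ R·P over the event = 2·(5/40) + 7·(4/40) = 19/20.
E[R | S ≥ 6] = (19/20) / (9/40) = 38/9.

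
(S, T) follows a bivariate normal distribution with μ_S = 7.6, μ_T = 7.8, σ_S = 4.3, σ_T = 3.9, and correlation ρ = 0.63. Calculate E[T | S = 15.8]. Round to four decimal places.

The regression of T on S has slope ρ·σ_T/σ_S and passes through (μ_S, μ_T).
E[T | S=15.8] = 7.8 + (0.63)·(3.9/4.3)·(15.8 − (7.6)) = 7.8 + (0.571395)·(8.2) = 12.4854.

12.4854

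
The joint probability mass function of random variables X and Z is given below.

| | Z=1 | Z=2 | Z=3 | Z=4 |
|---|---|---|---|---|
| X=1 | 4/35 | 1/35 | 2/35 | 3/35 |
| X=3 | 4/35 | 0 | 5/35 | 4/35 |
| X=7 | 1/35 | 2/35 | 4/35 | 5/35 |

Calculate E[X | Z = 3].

P(Z = 3) = 11/35.
Summing X·P(X=x,Z=y) over the conditioning event gives 9/7.
E[X | Z = 3] = (9/7) / (11/35) = 45/11.

45/11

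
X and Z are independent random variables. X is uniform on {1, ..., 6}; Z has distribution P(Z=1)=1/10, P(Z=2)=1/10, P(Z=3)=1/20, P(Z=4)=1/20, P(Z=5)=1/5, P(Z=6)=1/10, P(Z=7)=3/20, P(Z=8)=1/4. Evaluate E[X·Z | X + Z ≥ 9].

P(X + Z ≥ 9) = 17/30.
Summing XZ·P(x,y) over outcomes with X + Z ≥ 9 gives 919/60.
E[X·Z | X + Z ≥ 9] = (919/60) / (17/30) = 919/34.

919/34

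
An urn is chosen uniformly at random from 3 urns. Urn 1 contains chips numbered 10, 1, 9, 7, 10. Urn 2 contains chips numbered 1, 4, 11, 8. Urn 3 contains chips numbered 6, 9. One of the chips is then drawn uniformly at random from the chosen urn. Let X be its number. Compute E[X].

E[X | urn 1] = (10+1+9+7+10)/5 = 37/5.
E[X | urn 2] = (1+4+11+8)/4 = 6.
E[X | urn 3] = (6+9)/2 = 15/2.
E[X] = (1/3)·(37/5) + (1/3)·(6) + (1/3)·(15/2) = 209/30.

209/30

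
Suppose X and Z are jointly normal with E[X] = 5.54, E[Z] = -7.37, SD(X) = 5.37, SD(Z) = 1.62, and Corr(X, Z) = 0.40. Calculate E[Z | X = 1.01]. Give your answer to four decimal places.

E[Z | X=x] = μ_Z + ρ(σ_Z/σ_X)(x − μ_X) for jointly normal variables.
E[Z | X=1.01] = -7.37 + (0.40)·(1.62/5.37)·(1.01 − (5.54)) = -7.37 + (0.12067)·(-4.53) = -7.9166.

-7.9166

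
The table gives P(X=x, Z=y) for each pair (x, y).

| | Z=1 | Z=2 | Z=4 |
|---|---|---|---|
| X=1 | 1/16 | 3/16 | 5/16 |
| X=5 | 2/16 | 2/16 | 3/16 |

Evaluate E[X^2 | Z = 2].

53/5

P(Z = 2) = 5/16.
Σ X^2·P over the event = 1·(3/16) + 25·(2/16) = 53/16.
E[X^2 | Z = 2] = (53/16) / (5/16) = 53/5.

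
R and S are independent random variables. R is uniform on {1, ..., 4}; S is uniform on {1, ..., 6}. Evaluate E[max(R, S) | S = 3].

13/4

Outcomes with S = 3: (1,3), (2,3), (3,3), (4,3), each with probability 1/24.
E[max(R, S) | S = 3] = (3 + 3 + 3 + 4) / 4 = 13/4.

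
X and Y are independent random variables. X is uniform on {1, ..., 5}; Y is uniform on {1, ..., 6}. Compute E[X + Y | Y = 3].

6

P(Y = 3) = 1/6.
Summing (X+Y)·P(x,y) over outcomes with Y = 3 gives 1.
E[X + Y | Y = 3] = (1) / (1/6) = 6.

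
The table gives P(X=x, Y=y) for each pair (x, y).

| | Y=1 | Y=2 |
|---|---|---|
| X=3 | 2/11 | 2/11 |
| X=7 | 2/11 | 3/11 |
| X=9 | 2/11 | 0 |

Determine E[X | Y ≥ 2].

P(Y ≥ 2) = 5/11.
Σ X·P over the event = 3·(2/11) + 7·(3/11) = 27/11.
E[X | Y ≥ 2] = (27/11) / (5/11) = 27/5.

27/5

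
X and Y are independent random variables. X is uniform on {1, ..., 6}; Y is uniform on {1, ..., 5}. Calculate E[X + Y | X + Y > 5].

P(X + Y > 5) = 2/3.
Summing (X+Y)·P(x,y) over outcomes with X + Y > 5 gives 31/6.
E[X + Y | X + Y > 5] = (31/6) / (2/3) = 31/4.

31/4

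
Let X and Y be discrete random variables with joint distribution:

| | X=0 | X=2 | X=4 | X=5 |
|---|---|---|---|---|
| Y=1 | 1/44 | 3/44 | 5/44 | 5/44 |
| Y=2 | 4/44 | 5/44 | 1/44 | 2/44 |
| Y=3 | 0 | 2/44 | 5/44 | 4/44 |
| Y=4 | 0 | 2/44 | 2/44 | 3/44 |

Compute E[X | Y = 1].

51/14

P(Y = 1) = 7/22.
Summing X·P(X=x,Y=y) over the conditioning event gives 51/44.
E[X | Y = 1] = (51/44) / (7/22) = 51/14.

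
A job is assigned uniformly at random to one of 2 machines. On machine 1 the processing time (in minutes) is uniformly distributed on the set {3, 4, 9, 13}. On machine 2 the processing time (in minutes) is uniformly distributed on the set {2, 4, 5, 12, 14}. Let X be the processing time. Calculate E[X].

E[X | machine 1] = (3+4+9+13)/4 = 29/4.
E[X | machine 2] = (2+4+5+12+14)/5 = 37/5.
By the law of total expectation,
E[X] = (1/2)·(29/4) + (1/2)·(37/5) = 293/40.

293/40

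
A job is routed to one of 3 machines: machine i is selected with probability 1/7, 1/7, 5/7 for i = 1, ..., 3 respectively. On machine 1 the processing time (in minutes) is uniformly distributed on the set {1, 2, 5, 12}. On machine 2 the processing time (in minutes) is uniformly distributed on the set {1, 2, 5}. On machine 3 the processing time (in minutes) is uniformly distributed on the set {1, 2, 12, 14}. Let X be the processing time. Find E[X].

E[X | machine 1] = (1+2+5+12)/4 = 5.
E[X | machine 2] = (1+2+5)/3 = 8/3.
E[X | machine 3] = (1+2+12+14)/4 = 29/4.
By the law of total expectation,
E[X] = (1/7)·(5) + (1/7)·(8/3) + (5/7)·(29/4) = 527/84.

527/84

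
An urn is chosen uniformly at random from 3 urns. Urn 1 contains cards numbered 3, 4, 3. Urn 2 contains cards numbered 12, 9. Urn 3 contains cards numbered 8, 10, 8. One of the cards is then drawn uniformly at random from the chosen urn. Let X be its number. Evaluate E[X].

E[X | urn 1] = (3+4+3)/3 = 10/3.
E[X | urn 2] = (12+9)/2 = 21/2.
E[X | urn 3] = (8+10+8)/3 = 26/3.
By the law of total expectation,
E[X] = (1/3)·(10/3) + (1/3)·(21/2) + (1/3)·(26/3) = 15/2.

15/2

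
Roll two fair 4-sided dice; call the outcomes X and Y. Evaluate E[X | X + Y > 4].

3

Outcomes with X + Y > 4: (1,4), (2,3), (2,4), (3,2), (3,3), (3,4), (4,1), (4,2), (4,3), (4,4), each with probability 1/16.
E[X | X + Y > 4] = (1 + 2 + 2 + 3 + 3 + 3 + 4 + 4 + 4 + 4) / 10 = 3.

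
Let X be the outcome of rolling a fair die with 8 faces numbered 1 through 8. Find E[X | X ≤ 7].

4

Given X ≤ 7, X is equally likely to be any of {1, 2, 3, 4, 5, 6, 7}.
E[X | X ≤ 7] = (1 + 2 + 3 + 4 + 5 + 6 + 7) / 7 = 4.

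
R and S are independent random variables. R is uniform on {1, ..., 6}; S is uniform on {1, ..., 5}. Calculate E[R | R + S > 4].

95/24

P(R + S > 4) = 4/5.
Summing R·P(x,y) over outcomes with R + S > 4 gives 19/6.
E[R | R + S > 4] = (19/6) / (4/5) = 95/24.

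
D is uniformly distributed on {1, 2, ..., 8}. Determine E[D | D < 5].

5/2

Given D < 5, D is equally likely to be any of {1, 2, 3, 4}.
E[D | D < 5] = (1 + 2 + 3 + 4) / 4 = 5/2.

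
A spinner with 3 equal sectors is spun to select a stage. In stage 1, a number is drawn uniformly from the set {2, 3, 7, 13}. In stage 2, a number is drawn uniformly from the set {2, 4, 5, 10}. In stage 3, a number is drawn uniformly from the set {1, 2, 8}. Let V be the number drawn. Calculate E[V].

91/18

E[V | stage 1] = (2+3+7+13)/4 = 25/4.
E[V | stage 2] = (2+4+5+10)/4 = 21/4.
E[V | stage 3] = (1+2+8)/3 = 11/3.
E[V] = (1/3)·(25/4) + (1/3)·(21/4) + (1/3)·(11/3) = 91/18.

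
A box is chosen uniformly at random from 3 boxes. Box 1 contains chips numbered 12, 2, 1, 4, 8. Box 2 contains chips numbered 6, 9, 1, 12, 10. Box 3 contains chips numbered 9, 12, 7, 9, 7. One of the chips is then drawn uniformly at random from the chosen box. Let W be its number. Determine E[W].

109/15

E[W | box 1] = (12+2+1+4+8)/5 = 27/5.
E[W | box 2] = (6+9+1+12+10)/5 = 38/5.
E[W | box 3] = (9+12+7+9+7)/5 = 44/5.
E[W] = (1/3)·(27/5) + (1/3)·(38/5) + (1/3)·(44/5) = 109/15.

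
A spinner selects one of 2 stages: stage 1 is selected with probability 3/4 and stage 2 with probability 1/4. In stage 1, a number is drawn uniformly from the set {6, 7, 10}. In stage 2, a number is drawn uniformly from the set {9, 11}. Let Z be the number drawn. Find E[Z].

E[Z | stage 1] = (6+7+10)/3 = 23/3.
E[Z | stage 2] = (9+11)/2 = 10.
By the law of total expectation,
E[Z] = (3/4)·(23/3) + (1/4)·(10) = 33/4.

33/4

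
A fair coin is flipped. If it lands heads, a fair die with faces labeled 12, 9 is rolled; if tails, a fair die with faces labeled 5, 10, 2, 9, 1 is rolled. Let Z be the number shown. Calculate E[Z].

E[Z | heads] = (12+9)/2 = 21/2.
E[Z | tails] = (5+10+2+9+1)/5 = 27/5.
E[Z] = (1/2)·(21/2) + (1/2)·(27/5) = 159/20.

159/20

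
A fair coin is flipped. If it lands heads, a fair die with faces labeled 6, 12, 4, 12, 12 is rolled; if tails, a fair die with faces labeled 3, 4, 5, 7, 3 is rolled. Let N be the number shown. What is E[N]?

34/5

E[N | heads] = (6+12+4+12+12)/5 = 46/5.
E[N | tails] = (3+4+5+7+3)/5 = 22/5.
E[N] = (1/2)·(46/5) + (1/2)·(22/5) = 34/5.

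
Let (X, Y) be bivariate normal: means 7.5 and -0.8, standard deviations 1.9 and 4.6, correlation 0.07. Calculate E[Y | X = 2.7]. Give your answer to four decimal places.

For a bivariate normal, E[Y | X=x] = μ_Y + ρ·(σ_Y/σ_X)·(x − μ_X).
E[Y | X=2.7] = -0.8 + (0.07)·(4.6/1.9)·(2.7 − (7.5)) = -0.8 + (0.16947)·(-4.8) = -1.6135.

-1.6135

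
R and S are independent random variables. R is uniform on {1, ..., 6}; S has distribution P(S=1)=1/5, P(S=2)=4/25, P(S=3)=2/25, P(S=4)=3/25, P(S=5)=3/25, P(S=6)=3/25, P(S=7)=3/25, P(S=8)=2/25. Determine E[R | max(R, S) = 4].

P(max(R, S) = 4) = 23/150.
Summing R·P(x,y) over outcomes with max(R, S) = 4 gives 37/75.
E[R | max(R, S) = 4] = (37/75) / (23/150) = 74/23.

74/23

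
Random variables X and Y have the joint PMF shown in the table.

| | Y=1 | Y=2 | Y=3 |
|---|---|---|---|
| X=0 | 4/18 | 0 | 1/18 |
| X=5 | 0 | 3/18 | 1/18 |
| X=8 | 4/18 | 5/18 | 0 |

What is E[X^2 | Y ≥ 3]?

P(Y ≥ 3) = 1/9.
Σ X^2·P over the event = 0·(1/18) + 25·(1/18) = 25/18.
E[X^2 | Y ≥ 3] = (25/18) / (1/9) = 25/2.

25/2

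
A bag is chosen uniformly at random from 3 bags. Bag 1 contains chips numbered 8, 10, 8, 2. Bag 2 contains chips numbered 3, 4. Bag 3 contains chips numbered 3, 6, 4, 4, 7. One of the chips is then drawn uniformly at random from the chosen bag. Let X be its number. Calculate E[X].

E[X | bag 1] = (8+10+8+2)/4 = 7.
E[X | bag 2] = (3+4)/2 = 7/2.
E[X | bag 3] = (3+6+4+4+7)/5 = 24/5.
E[X] = (1/3)·(7) + (1/3)·(7/2) + (1/3)·(24/5) = 51/10.

51/10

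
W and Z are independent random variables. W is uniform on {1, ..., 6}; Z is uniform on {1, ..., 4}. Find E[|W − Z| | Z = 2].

11/6

Outcomes with Z = 2: (1,2), (2,2), (3,2), (4,2), (5,2), (6,2), each with probability 1/24.
E[|W − Z| | Z = 2] = (1 + 0 + 1 + 2 + 3 + 4) / 6 = 11/6.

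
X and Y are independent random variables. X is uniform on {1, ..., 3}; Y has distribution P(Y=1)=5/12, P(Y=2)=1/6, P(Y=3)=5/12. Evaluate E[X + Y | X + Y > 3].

113/24

P(X + Y > 3) = 2/3.
Summing (X+Y)·P(x,y) over outcomes with X + Y > 3 gives 113/36.
E[X + Y | X + Y > 3] = (113/36) / (2/3) = 113/24.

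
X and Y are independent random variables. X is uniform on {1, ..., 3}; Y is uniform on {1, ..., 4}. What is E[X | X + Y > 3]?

20/9

Outcomes with X + Y > 3: (1,3), (1,4), (2,2), (2,3), (2,4), (3,1), (3,2), (3,3), (3,4), each with probability 1/12.
E[X | X + Y > 3] = (1 + 1 + 2 + 2 + 2 + 3 + 3 + 3 + 3) / 9 = 20/9.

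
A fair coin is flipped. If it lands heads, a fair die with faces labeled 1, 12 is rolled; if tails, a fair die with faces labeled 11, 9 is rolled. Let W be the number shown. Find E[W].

E[W | heads] = (1+12)/2 = 13/2.
E[W | tails] = (11+9)/2 = 10.
By the law of total expectation,
E[W] = (1/2)·(13/2) + (1/2)·(10) = 33/4.

33/4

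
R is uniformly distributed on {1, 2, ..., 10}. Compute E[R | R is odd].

5

Given R is odd, R is equally likely to be any of {1, 3, 5, 7, 9}.
E[R | R is odd] = (1 + 3 + 5 + 7 + 9) / 5 = 5.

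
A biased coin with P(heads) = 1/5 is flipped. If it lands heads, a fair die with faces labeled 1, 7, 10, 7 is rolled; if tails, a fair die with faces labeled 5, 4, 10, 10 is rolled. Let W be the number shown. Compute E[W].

141/20

E[W | heads] = (1+7+10+7)/4 = 25/4.
E[W | tails] = (5+4+10+10)/4 = 29/4.
E[W] = (1/5)·(25/4) + (4/5)·(29/4) = 141/20.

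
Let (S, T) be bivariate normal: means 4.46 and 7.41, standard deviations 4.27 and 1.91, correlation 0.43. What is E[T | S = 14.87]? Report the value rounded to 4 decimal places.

9.4123

For a bivariate normal, E[T | S=x] = μ_T + ρ·(σ_T/σ_S)·(x − μ_S).
E[T | S=14.87] = 7.41 + (0.43)·(1.91/4.27)·(14.87 − (4.46)) = 7.41 + (0.19234)·(10.41) = 9.4123.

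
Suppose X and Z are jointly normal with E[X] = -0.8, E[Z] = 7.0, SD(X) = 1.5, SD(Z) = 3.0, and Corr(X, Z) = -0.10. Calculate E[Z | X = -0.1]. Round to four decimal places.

6.8600

The regression of Z on X has slope ρ·σ_Z/σ_X and passes through (μ_X, μ_Z).
E[Z | X=-0.1] = 7.0 + (-0.10)·(3.0/1.5)·(-0.1 − (-0.8)) = 7.0 + (-0.2)·(0.7) = 6.8600.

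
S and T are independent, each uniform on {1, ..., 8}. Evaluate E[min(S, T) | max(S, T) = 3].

9/5

P(max(S, T) = 3) = 5/64.
Summing min(S,T)·P(x,y) over outcomes with max(S, T) = 3 gives 9/64.
E[min(S, T) | max(S, T) = 3] = (9/64) / (5/64) = 9/5.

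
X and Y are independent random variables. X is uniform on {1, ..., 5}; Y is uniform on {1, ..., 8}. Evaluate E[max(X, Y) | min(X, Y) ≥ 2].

75/14

P(min(X, Y) ≥ 2) = 7/10.
Summing max(X,Y)·P(x,y) over outcomes with min(X, Y) ≥ 2 gives 15/4.
E[max(X, Y) | min(X, Y) ≥ 2] = (15/4) / (7/10) = 75/14.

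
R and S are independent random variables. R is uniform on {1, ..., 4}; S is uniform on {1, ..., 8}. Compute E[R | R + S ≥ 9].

3

P(R + S ≥ 9) = 5/16.
Summing R·P(x,y) over outcomes with R + S ≥ 9 gives 15/16.
E[R | R + S ≥ 9] = (15/16) / (5/16) = 3.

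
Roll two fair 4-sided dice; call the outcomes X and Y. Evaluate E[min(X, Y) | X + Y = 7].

3

Outcomes with X + Y = 7: (3,4), (4,3), each with probability 1/16.
E[min(X, Y) | X + Y = 7] = (3 + 3) / 2 = 3.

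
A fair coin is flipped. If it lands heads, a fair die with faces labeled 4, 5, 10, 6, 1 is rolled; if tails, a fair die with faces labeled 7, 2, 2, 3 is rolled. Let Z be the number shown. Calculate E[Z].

87/20

E[Z | heads] = (4+5+10+6+1)/5 = 26/5.
E[Z | tails] = (7+2+2+3)/4 = 7/2.
By the law of total expectation,
E[Z] = (1/2)·(26/5) + (1/2)·(7/2) = 87/20.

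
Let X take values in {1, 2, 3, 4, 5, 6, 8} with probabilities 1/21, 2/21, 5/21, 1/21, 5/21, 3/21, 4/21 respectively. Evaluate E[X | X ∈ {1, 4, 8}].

P(X ∈ {1, 4, 8}) = 2/7.
Σ over the event: 1·1/21 + 4·1/21 + 8·4/21 = 37/21.
E[X | X ∈ {1, 4, 8}] = (37/21) / (2/7) = 37/6.

37/6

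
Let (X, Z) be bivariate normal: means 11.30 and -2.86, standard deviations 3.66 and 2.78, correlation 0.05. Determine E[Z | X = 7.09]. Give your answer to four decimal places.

E[Z | X=x] = μ_Z + ρ(σ_Z/σ_X)(x − μ_X) for jointly normal variables.
E[Z | X=7.09] = -2.86 + (0.05)·(2.78/3.66)·(7.09 − (11.30)) = -2.86 + (0.037978)·(-4.21) = -3.0199.

-3.0199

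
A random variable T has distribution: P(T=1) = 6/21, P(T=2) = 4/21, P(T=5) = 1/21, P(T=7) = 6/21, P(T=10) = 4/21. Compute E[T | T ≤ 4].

7/5

P(T ≤ 4) = 10/21.
Σ over the event: 1·2/7 + 2·4/21 = 2/3.
E[T | T ≤ 4] = (2/3) / (10/21) = 7/5.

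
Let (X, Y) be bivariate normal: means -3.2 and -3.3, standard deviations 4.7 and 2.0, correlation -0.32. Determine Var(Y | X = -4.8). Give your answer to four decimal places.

Var(Y | X=x) = (1 − ρ²)·σ_Y².
Var(Y | X=-4.8) = (2.0)²·(1 − (-0.32)²) = 4·0.8976 = 3.5904.

3.5904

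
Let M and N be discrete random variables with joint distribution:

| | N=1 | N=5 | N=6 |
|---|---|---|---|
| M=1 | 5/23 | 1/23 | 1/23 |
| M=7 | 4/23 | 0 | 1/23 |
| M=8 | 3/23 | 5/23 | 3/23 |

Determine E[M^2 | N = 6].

242/5

P(N = 6) = 5/23.
Σ M^2·P over the event = 1·(1/23) + 49·(1/23) + 64·(3/23) = 242/23.
E[M^2 | N = 6] = (242/23) / (5/23) = 242/5.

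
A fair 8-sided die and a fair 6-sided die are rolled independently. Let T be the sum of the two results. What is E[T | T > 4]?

26/3

P(T > 4) = 7/8.
E[T | T > 4] = (91/12) / (7/8) = 26/3.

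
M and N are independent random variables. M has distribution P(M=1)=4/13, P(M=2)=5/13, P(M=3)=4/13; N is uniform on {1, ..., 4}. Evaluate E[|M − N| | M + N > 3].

17/13

P(M + N > 3) = 3/4.
Summing |M−N|·P(x,y) over outcomes with M + N > 3 gives 51/52.
E[|M − N| | M + N > 3] = (51/52) / (3/4) = 17/13.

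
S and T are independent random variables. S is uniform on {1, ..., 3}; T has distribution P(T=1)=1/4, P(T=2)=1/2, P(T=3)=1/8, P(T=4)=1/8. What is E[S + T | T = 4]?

6

P(T = 4) = 1/8.
Summing (S+T)·P(x,y) over outcomes with T = 4 gives 3/4.
E[S + T | T = 4] = (3/4) / (1/8) = 6.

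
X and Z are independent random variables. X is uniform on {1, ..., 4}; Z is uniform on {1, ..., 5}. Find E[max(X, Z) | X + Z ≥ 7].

Outcomes with X + Z ≥ 7: (2,5), (3,4), (3,5), (4,3), (4,4), (4,5), each with probability 1/20.
E[max(X, Z) | X + Z ≥ 7] = (5 + 4 + 5 + 4 + 4 + 5) / 6 = 9/2.

9/2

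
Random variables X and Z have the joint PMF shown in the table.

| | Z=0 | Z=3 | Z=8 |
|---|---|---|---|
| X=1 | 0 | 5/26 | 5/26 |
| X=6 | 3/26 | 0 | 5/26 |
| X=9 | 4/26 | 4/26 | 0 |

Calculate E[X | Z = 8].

P(Z = 8) = 5/13.
Σ X·P over the event = 1·(5/26) + 6·(5/26) = 35/26.
E[X | Z = 8] = (35/26) / (5/13) = 7/2.

7/2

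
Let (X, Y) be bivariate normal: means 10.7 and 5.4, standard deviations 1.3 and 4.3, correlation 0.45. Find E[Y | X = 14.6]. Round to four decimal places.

11.2050

The regression of Y on X has slope ρ·σ_Y/σ_X and passes through (μ_X, μ_Y).
E[Y | X=14.6] = 5.4 + (0.45)·(4.3/1.3)·(14.6 − (10.7)) = 5.4 + (1.48846)·(3.9) = 11.2050.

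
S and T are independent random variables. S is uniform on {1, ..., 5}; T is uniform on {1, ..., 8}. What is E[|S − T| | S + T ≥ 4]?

98/37

P(S + T ≥ 4) = 37/40.
Summing |S−T|·P(x,y) over outcomes with S + T ≥ 4 gives 49/20.
E[|S − T| | S + T ≥ 4] = (49/20) / (37/40) = 98/37.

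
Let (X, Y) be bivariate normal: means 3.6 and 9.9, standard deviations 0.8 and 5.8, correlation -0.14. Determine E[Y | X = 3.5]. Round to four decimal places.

10.0015

The regression of Y on X has slope ρ·σ_Y/σ_X and passes through (μ_X, μ_Y).
E[Y | X=3.5] = 9.9 + (-0.14)·(5.8/0.8)·(3.5 − (3.6)) = 9.9 + (-1.015)·(-0.1) = 10.0015.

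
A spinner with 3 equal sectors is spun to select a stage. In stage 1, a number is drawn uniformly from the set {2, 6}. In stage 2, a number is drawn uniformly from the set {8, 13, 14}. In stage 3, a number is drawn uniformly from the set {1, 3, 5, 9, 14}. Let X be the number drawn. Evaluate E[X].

E[X | stage 1] = (2+6)/2 = 4.
E[X | stage 2] = (8+13+14)/3 = 35/3.
E[X | stage 3] = (1+3+5+9+14)/5 = 32/5.
By the law of total expectation,
E[X] = (1/3)·(4) + (1/3)·(35/3) + (1/3)·(32/5) = 331/45.

331/45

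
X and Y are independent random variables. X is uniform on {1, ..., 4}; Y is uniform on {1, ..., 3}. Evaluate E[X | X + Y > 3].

26/9

Outcomes with X + Y > 3: (1,3), (2,2), (2,3), (3,1), (3,2), (3,3), (4,1), (4,2), (4,3), each with probability 1/12.
E[X | X + Y > 3] = (1 + 2 + 2 + 3 + 3 + 3 + 4 + 4 + 4) / 9 = 26/9.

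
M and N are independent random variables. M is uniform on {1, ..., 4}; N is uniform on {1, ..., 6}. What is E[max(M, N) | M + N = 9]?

11/2

P(M + N = 9) = 1/12.
Summing max(M,N)·P(x,y) over outcomes with M + N = 9 gives 11/24.
E[max(M, N) | M + N = 9] = (11/24) / (1/12) = 11/2.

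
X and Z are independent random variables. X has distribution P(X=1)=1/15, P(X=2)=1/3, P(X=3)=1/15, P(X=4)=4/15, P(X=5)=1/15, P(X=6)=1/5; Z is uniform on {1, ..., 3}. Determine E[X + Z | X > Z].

189/31

P(X > Z) = 31/45.
Summing (X+Z)·P(x,y) over outcomes with X > Z gives 21/5.
E[X + Z | X > Z] = (21/5) / (31/45) = 189/31.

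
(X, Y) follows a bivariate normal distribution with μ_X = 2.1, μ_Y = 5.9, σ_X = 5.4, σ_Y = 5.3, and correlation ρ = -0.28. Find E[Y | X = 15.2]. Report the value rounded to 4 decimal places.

For a bivariate normal, E[Y | X=x] = μ_Y + ρ·(σ_Y/σ_X)·(x − μ_X).
E[Y | X=15.2] = 5.9 + (-0.28)·(5.3/5.4)·(15.2 − (2.1)) = 5.9 + (-0.274815)·(13.1) = 2.2999.

2.2999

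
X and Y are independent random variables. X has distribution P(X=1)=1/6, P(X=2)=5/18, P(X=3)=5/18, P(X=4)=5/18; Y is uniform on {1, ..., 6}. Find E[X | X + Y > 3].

P(X + Y > 3) = 97/108.
Summing X·P(x,y) over outcomes with X + Y > 3 gives 68/27.
E[X | X + Y > 3] = (68/27) / (97/108) = 272/97.

272/97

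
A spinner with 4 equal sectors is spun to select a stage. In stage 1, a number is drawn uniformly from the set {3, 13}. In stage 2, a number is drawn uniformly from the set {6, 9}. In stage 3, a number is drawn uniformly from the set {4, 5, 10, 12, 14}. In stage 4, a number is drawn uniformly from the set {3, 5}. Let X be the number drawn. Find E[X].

E[X | stage 1] = (3+13)/2 = 8.
E[X | stage 2] = (6+9)/2 = 15/2.
E[X | stage 3] = (4+5+10+12+14)/5 = 9.
E[X | stage 4] = (3+5)/2 = 4.
E[X] = (1/4)·(8) + (1/4)·(15/2) + (1/4)·(9) + (1/4)·(4) = 57/8.

57/8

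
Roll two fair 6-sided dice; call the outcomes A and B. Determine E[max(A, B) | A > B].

P(A > B) = 5/12.
Summing max(A,B)·P(x,y) over outcomes with A > B gives 35/18.
E[max(A, B) | A > B] = (35/18) / (5/12) = 14/3.

14/3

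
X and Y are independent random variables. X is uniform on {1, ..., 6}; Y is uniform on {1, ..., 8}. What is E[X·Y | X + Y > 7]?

70/3

P(X + Y > 7) = 9/16.
Summing XY·P(x,y) over outcomes with X + Y > 7 gives 105/8.
E[X·Y | X + Y > 7] = (105/8) / (9/16) = 70/3.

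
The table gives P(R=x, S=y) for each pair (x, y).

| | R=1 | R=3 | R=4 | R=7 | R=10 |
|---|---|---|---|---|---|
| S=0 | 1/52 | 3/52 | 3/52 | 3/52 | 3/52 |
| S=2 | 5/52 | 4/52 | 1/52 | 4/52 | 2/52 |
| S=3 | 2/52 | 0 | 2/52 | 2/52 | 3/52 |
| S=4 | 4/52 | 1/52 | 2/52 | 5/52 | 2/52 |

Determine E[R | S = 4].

P(S = 4) = 7/26.
Σ R·P over the event = 1·(4/52) + 3·(1/52) + 4·(2/52) + 7·(5/52) + 10·(2/52) = 35/26.
E[R | S = 4] = (35/26) / (7/26) = 5.

5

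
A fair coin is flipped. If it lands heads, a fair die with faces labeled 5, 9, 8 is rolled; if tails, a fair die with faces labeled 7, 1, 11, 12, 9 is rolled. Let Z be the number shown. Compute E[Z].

23/3

E[Z | heads] = (5+9+8)/3 = 22/3.
E[Z | tails] = (7+1+11+12+9)/5 = 8.
By the law of total expectation,
E[Z] = (1/2)·(22/3) + (1/2)·(8) = 23/3.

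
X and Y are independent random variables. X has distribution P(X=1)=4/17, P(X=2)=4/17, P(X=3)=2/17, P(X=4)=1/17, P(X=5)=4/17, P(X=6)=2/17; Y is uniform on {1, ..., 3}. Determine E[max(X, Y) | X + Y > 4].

P(X + Y > 4) = 29/51.
Summing max(X,Y)·P(x,y) over outcomes with X + Y > 4 gives 44/17.
E[max(X, Y) | X + Y > 4] = (44/17) / (29/51) = 132/29.

132/29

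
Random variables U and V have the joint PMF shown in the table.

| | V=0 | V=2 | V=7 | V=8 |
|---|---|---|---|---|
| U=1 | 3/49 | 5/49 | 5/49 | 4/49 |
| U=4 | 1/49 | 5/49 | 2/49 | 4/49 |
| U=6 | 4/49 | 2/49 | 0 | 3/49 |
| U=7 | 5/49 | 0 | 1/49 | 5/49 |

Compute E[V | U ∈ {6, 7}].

15/4

P(U ∈ {6, 7}) = 20/49.
Σ V·P over the event = 0·(4/49) + 2·(2/49) + 8·(3/49) + 0·(5/49) + 7·(1/49) + 8·(5/49) = 75/49.
E[V | U ∈ {6, 7}] = (75/49) / (20/49) = 15/4.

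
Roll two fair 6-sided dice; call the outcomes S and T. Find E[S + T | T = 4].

15/2

P(T = 4) = 1/6.
Summing (S+T)·P(x,y) over outcomes with T = 4 gives 5/4.
E[S + T | T = 4] = (5/4) / (1/6) = 15/2.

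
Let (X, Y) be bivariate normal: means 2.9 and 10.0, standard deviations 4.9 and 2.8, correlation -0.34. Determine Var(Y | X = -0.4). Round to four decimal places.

6.9337

For a bivariate normal, Var(Y | X=x) = σ_Y²(1 − ρ²).
Var(Y | X=-0.4) = (2.8)²·(1 − (-0.34)²) = 7.84·0.8844 = 6.9337.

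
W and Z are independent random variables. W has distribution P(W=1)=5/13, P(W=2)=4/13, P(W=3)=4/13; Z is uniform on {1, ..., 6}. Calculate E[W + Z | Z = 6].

103/13

P(Z = 6) = 1/6.
Summing (W+Z)·P(x,y) over outcomes with Z = 6 gives 103/78.
E[W + Z | Z = 6] = (103/78) / (1/6) = 103/13.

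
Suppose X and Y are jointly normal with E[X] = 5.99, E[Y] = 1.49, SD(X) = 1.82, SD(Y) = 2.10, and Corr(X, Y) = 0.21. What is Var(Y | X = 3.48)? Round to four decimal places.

4.2155

For a bivariate normal, Var(Y | X=x) = σ_Y²(1 − ρ²).
Var(Y | X=3.48) = (2.10)²·(1 − (0.21)²) = 4.41·0.9559 = 4.2155.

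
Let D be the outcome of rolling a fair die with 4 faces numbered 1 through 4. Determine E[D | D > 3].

4

Given D > 3, D is equally likely to be any of {4}.
E[D | D > 3] = (4) / 1 = 4.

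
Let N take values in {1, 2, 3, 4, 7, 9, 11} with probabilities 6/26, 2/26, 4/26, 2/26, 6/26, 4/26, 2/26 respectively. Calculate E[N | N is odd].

59/11

P(N is odd) = 11/13.
Σ over the event: 1·3/13 + 3·2/13 + 7·3/13 + 9·2/13 + 11·1/13 = 59/13.
E[N | N is odd] = (59/13) / (11/13) = 59/11.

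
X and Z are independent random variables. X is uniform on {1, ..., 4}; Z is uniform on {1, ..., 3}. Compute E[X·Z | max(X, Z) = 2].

Outcomes with max(X, Z) = 2: (1,2), (2,1), (2,2), each with probability 1/12.
E[X·Z | max(X, Z) = 2] = (2 + 2 + 4) / 3 = 8/3.

8/3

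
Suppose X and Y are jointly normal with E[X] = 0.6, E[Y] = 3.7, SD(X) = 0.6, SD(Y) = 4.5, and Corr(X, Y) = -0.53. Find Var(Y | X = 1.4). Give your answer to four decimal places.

The conditional variance in a bivariate normal is σ_Y²(1 − ρ²), independent of x.
Var(Y | X=1.4) = (4.5)²·(1 − (-0.53)²) = 20.25·0.7191 = 14.5618.

14.5618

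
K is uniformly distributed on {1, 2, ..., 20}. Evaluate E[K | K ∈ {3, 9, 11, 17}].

P(K ∈ {3, 9, 11, 17}) = 1/5.
Σ over the event: 3·1/20 + 9·1/20 + 11·1/20 + 17·1/20 = 2.
E[K | K ∈ {3, 9, 11, 17}] = (2) / (1/5) = 10.

10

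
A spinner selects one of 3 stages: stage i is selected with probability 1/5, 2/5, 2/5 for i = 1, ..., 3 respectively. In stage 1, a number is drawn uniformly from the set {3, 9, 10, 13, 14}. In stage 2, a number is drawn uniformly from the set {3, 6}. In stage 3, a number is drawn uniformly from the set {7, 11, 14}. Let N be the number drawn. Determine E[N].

602/75

E[N | stage 1] = (3+9+10+13+14)/5 = 49/5.
E[N | stage 2] = (3+6)/2 = 9/2.
E[N | stage 3] = (7+11+14)/3 = 32/3.
By the law of total expectation,
E[N] = (1/5)·(49/5) + (2/5)·(9/2) + (2/5)·(32/3) = 602/75.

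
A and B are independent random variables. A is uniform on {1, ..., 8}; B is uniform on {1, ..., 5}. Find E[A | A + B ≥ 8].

25/4

P(A + B ≥ 8) = 1/2.
Summing A·P(x,y) over outcomes with A + B ≥ 8 gives 25/8.
E[A | A + B ≥ 8] = (25/8) / (1/2) = 25/4.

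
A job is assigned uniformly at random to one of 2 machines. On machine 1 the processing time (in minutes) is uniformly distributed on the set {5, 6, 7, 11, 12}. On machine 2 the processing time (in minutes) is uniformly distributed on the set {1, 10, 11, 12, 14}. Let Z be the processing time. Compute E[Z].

89/10

E[Z | machine 1] = (5+6+7+11+12)/5 = 41/5.
E[Z | machine 2] = (1+10+11+12+14)/5 = 48/5.
By the law of total expectation,
E[Z] = (1/2)·(41/5) + (1/2)·(48/5) = 89/10.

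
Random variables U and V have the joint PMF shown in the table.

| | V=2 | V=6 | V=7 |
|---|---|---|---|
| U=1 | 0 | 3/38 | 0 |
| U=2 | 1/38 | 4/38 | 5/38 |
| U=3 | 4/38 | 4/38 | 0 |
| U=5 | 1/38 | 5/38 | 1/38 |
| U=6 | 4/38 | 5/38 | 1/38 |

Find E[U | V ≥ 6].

P(V ≥ 6) = 14/19.
Σ U·P over the event = 1·(3/38) + 2·(4/38) + 2·(5/38) + 3·(4/38) + 5·(5/38) + 5·(1/38) + 6·(5/38) + 6·(1/38) = 99/38.
E[U | V ≥ 6] = (99/38) / (14/19) = 99/28.

99/28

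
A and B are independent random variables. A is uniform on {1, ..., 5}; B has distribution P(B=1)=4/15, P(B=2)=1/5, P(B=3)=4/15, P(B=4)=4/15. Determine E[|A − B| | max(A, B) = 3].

23/19

P(max(A, B) = 3) = 19/75.
Summing |A−B|·P(x,y) over outcomes with max(A, B) = 3 gives 23/75.
E[|A − B| | max(A, B) = 3] = (23/75) / (19/75) = 23/19.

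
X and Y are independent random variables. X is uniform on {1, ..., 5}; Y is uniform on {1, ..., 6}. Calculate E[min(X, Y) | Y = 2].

Outcomes with Y = 2: (1,2), (2,2), (3,2), (4,2), (5,2), each with probability 1/30.
E[min(X, Y) | Y = 2] = (1 + 2 + 2 + 2 + 2) / 5 = 9/5.

9/5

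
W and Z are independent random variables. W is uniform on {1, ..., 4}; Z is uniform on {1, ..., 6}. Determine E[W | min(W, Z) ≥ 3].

7/2

P(min(W, Z) ≥ 3) = 1/3.
Summing W·P(x,y) over outcomes with min(W, Z) ≥ 3 gives 7/6.
E[W | min(W, Z) ≥ 3] = (7/6) / (1/3) = 7/2.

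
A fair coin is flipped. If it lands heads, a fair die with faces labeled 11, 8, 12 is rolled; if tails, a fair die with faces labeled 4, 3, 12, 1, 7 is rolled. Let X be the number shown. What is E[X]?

118/15

E[X | heads] = (11+8+12)/3 = 31/3.
E[X | tails] = (4+3+12+1+7)/5 = 27/5.
By the law of total expectation,
E[X] = (1/2)·(31/3) + (1/2)·(27/5) = 118/15.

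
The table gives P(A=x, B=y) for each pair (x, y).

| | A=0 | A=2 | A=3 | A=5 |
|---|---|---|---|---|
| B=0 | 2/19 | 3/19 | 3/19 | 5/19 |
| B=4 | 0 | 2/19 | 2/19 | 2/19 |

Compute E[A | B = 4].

P(B = 4) = 6/19.
Summing A·P(A=x,B=y) over the conditioning event gives 20/19.
E[A | B = 4] = (20/19) / (6/19) = 10/3.

10/3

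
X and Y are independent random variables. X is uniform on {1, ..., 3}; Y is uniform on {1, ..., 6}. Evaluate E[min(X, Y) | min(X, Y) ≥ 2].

Outcomes with min(X, Y) ≥ 2: (2,2), (2,3), (2,4), (2,5), (2,6), (3,2), (3,3), (3,4), (3,5), (3,6), each with probability 1/18.
E[min(X, Y) | min(X, Y) ≥ 2] = (2 + 2 + 2 + 2 + 2 + 2 + 3 + 3 + 3 + 3) / 10 = 12/5.

12/5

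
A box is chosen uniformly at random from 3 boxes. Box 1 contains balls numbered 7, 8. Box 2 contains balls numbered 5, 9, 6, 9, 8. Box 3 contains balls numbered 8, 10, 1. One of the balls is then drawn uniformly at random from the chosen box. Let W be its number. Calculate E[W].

E[W | box 1] = (7+8)/2 = 15/2.
E[W | box 2] = (5+9+6+9+8)/5 = 37/5.
E[W | box 3] = (8+10+1)/3 = 19/3.
By the law of total expectation,
E[W] = (1/3)·(15/2) + (1/3)·(37/5) + (1/3)·(19/3) = 637/90.

637/90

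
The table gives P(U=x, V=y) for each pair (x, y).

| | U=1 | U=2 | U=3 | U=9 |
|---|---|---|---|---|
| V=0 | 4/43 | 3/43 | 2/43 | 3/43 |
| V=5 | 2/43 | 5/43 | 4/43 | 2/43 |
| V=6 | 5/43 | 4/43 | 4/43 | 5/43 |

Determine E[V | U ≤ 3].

133/33

P(U ≤ 3) = 33/43.
Summing V·P(U=x,V=y) over the conditioning event gives 133/43.
E[V | U ≤ 3] = (133/43) / (33/43) = 133/33.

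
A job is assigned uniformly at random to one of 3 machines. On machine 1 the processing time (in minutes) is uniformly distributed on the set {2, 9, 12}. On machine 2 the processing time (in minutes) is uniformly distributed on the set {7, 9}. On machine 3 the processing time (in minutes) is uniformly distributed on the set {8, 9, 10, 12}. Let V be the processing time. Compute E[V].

E[V | machine 1] = (2+9+12)/3 = 23/3.
E[V | machine 2] = (7+9)/2 = 8.
E[V | machine 3] = (8+9+10+12)/4 = 39/4.
E[V] = (1/3)·(23/3) + (1/3)·(8) + (1/3)·(39/4) = 305/36.

305/36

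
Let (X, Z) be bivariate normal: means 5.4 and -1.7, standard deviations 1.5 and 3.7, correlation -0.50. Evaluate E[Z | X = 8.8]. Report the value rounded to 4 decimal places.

-5.8933

The regression of Z on X has slope ρ·σ_Z/σ_X and passes through (μ_X, μ_Z).
E[Z | X=8.8] = -1.7 + (-0.50)·(3.7/1.5)·(8.8 − (5.4)) = -1.7 + (-1.23333)·(3.4) = -5.8933.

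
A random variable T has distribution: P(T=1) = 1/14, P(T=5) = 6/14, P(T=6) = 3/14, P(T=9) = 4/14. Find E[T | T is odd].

67/11

P(T is odd) = 11/14.
Σ over the event: 1·1/14 + 5·3/7 + 9·2/7 = 67/14.
E[T | T is odd] = (67/14) / (11/14) = 67/11.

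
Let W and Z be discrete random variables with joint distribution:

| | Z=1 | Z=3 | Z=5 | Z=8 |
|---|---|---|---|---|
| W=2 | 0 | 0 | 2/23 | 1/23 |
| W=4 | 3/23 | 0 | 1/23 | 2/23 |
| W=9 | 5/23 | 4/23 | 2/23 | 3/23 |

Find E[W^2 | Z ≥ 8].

93/2

P(Z ≥ 8) = 6/23.
Σ W^2·P over the event = 4·(1/23) + 16·(2/23) + 81·(3/23) = 279/23.
E[W^2 | Z ≥ 8] = (279/23) / (6/23) = 93/2.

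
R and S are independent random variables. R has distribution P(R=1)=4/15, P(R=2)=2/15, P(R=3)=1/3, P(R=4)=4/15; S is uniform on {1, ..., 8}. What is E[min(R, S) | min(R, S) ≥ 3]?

91/27

P(min(R, S) ≥ 3) = 9/20.
Summing min(R,S)·P(x,y) over outcomes with min(R, S) ≥ 3 gives 91/60.
E[min(R, S) | min(R, S) ≥ 3] = (91/60) / (9/20) = 91/27.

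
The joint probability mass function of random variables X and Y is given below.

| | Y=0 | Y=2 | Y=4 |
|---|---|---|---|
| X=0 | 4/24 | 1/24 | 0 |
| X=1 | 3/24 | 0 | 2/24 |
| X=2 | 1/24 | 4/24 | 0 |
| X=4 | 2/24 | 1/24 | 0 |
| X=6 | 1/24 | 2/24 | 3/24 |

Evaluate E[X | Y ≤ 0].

P(Y ≤ 0) = 11/24.
Σ X·P over the event = 0·(4/24) + 1·(3/24) + 2·(1/24) + 4·(2/24) + 6·(1/24) = 19/24.
E[X | Y ≤ 0] = (19/24) / (11/24) = 19/11.

19/11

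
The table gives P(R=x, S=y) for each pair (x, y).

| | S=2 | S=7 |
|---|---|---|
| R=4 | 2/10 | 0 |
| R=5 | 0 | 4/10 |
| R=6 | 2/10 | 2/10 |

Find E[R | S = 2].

P(S = 2) = 2/5.
Summing R·P(R=x,S=y) over the conditioning event gives 2.
E[R | S = 2] = (2) / (2/5) = 5.

5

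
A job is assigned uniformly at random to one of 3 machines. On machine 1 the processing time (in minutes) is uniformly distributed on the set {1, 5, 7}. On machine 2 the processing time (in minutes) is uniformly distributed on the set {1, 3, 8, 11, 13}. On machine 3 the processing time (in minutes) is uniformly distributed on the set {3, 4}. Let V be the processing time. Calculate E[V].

E[V | machine 1] = (1+5+7)/3 = 13/3.
E[V | machine 2] = (1+3+8+11+13)/5 = 36/5.
E[V | machine 3] = (3+4)/2 = 7/2.
E[V] = (1/3)·(13/3) + (1/3)·(36/5) + (1/3)·(7/2) = 451/90.

451/90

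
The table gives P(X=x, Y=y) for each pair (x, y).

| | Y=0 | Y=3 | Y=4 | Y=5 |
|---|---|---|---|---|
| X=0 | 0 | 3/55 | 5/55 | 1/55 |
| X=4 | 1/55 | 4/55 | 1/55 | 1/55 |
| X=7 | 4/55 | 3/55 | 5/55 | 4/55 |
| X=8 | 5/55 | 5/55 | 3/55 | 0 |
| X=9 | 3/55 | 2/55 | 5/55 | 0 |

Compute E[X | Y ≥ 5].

16/3

P(Y ≥ 5) = 6/55.
Σ X·P over the event = 0·(1/55) + 4·(1/55) + 7·(4/55) = 32/55.
E[X | Y ≥ 5] = (32/55) / (6/55) = 16/3.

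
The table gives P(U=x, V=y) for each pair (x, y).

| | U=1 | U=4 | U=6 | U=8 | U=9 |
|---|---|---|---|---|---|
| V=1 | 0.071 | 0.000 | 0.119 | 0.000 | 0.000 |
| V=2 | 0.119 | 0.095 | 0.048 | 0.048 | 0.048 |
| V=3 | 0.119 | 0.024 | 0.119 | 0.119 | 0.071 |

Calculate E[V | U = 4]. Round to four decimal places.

2.2017

P(U = 4) = 0.119.
Σ V·P over the event = 2·(0.095) + 3·(0.024) = 0.262.
E[V | U = 4] = (0.262) / (0.119) = 2.2017.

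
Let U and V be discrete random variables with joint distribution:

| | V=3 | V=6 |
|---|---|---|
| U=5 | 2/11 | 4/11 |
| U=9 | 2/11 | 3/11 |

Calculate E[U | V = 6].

P(V = 6) = 7/11.
Summing U·P(U=x,V=y) over the conditioning event gives 47/11.
E[U | V = 6] = (47/11) / (7/11) = 47/7.

47/7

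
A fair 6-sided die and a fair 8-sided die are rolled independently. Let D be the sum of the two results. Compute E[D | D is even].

8

P(D is even) = 1/2.
Σ over the event: 2·1/48 + 4·1/16 + 6·5/48 + 8·1/8 + 10·5/48 + 12·1/16 + 14·1/48 = 4.
E[D | D is even] = (4) / (1/2) = 8.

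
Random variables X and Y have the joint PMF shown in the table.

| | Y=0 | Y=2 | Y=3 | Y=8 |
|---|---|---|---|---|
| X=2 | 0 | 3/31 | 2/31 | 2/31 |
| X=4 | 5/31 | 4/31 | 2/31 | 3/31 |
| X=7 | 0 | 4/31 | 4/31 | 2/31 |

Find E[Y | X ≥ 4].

P(X ≥ 4) = 24/31.
Σ Y·P over the event = 0·(5/31) + 2·(4/31) + 3·(2/31) + 8·(3/31) + 2·(4/31) + 3·(4/31) + 8·(2/31) = 74/31.
E[Y | X ≥ 4] = (74/31) / (24/31) = 37/12.

37/12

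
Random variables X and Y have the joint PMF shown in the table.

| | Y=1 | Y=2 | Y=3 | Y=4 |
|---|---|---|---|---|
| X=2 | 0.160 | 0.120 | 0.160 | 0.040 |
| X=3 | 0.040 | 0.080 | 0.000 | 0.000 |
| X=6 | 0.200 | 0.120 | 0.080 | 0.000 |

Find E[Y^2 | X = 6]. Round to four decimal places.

P(X = 6) = 0.400.
Σ Y^2·P over the event = 1·(0.200) + 4·(0.120) + 9·(0.080) = 1.400.
E[Y^2 | X = 6] = (1.400) / (0.400) = 3.5000.

3.5000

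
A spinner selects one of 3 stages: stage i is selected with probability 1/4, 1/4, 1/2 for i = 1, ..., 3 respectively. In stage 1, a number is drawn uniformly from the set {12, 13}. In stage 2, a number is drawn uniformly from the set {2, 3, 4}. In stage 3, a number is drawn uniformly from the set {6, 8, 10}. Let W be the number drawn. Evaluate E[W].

E[W | stage 1] = (12+13)/2 = 25/2.
E[W | stage 2] = (2+3+4)/3 = 3.
E[W | stage 3] = (6+8+10)/3 = 8.
E[W] = (1/4)·(25/2) + (1/4)·(3) + (1/2)·(8) = 63/8.

63/8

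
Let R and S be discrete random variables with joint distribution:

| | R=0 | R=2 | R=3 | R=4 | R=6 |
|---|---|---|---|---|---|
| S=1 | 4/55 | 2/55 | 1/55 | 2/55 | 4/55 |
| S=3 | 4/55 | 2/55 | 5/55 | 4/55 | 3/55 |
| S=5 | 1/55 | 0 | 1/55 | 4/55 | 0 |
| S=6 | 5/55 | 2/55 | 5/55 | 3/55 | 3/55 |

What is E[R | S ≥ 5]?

P(S ≥ 5) = 24/55.
Σ R·P over the event = 0·(1/55) + 0·(5/55) + 2·(2/55) + 3·(1/55) + 3·(5/55) + 4·(4/55) + 4·(3/55) + 6·(3/55) = 68/55.
E[R | S ≥ 5] = (68/55) / (24/55) = 17/6.

17/6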